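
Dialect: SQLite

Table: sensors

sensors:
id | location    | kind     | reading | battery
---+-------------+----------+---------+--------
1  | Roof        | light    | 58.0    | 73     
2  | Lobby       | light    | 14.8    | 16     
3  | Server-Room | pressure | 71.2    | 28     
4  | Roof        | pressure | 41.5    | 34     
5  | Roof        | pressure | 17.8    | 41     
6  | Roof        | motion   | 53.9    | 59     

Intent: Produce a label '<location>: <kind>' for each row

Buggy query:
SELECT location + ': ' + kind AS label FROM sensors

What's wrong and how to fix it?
Bug: SQLite uses || for string concatenation; + coerces text to numbers (yielding 0)

Fix: Use the || operator for string concatenation

Corrected query:
SELECT location || ': ' || kind AS label FROM sensors

Result:
label                
---------------------
Roof: light          
Lobby: light         
Server-Room: pressure
Roof: pressure       
Roof: pressure       
Roof: motion         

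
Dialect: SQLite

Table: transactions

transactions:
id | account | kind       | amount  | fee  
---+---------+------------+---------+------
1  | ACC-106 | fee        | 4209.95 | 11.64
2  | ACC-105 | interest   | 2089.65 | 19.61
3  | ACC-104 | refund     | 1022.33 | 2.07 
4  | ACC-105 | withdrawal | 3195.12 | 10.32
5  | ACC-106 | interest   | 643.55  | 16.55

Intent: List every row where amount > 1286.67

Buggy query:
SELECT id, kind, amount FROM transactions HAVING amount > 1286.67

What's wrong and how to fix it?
Bug: HAVING filters the output of aggregation, but this query has no GROUP BY and no aggregate functions, so SQLite rejects it (HAVING clause on a non-aggregate query); the condition here is per row

Fix: Replace HAVING with WHERE since the condition applies to individual rows

Corrected query:
SELECT id, kind, amount FROM transactions WHERE amount > 1286.67

Result:
id | kind       | amount 
---+------------+--------
1  | fee        | 4209.95
2  | interest   | 2089.65
4  | withdrawal | 3195.12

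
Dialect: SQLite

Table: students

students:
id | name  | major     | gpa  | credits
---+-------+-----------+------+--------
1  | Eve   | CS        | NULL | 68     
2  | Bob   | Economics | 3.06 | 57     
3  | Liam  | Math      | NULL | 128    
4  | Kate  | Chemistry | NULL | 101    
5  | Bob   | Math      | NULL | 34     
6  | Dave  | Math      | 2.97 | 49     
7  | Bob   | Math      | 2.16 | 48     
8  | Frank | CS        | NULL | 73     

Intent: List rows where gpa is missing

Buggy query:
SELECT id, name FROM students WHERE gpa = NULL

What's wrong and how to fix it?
Bug: '= NULL' is always unknown in SQL three-valued logic, so no rows match

Fix: Use IS NULL to test for NULL

Corrected query:
SELECT id, name FROM students WHERE gpa IS NULL

Result:
id | name 
---+------
1  | Eve  
3  | Liam 
4  | Kate 
5  | Bob  
8  | Frank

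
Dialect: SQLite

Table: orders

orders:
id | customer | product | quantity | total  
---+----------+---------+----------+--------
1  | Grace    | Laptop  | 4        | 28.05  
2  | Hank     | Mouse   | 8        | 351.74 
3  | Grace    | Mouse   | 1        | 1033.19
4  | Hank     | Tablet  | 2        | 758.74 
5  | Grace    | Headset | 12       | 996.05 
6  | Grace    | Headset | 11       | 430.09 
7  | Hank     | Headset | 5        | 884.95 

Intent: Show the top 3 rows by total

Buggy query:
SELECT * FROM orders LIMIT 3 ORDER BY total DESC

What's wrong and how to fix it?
Bug: LIMIT must come after ORDER BY

Fix: Sort with ORDER BY, then apply LIMIT

Corrected query:
SELECT * FROM orders ORDER BY total DESC LIMIT 3

Result:
id | customer | product | quantity | total  
---+----------+---------+----------+--------
3  | Grace    | Mouse   | 1        | 1033.19
5  | Grace    | Headset | 12       | 996.05 
7  | Hank     | Headset | 5        | 884.95 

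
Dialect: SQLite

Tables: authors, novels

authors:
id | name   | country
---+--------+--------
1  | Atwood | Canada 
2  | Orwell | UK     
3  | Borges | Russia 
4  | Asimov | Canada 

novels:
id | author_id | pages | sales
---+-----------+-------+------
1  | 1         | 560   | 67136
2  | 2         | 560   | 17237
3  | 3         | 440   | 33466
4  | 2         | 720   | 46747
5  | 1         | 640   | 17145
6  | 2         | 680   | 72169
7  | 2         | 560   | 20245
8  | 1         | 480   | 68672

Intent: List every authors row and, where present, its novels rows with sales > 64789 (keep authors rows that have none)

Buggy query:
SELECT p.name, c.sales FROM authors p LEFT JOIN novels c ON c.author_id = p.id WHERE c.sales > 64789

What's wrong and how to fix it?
Bug: A WHERE condition on the right-hand table after LEFT JOIN drops unmatched parents

Fix: Put 'c.sales > 64789' in the JOIN's ON clause instead of WHERE

Corrected query:
SELECT p.name, c.sales FROM authors p LEFT JOIN novels c ON c.author_id = p.id AND c.sales > 64789

Result:
name   | sales
-------+------
Atwood | 67136
Atwood | 68672
Orwell | 72169
Borges | NULL 
Asimov | NULL 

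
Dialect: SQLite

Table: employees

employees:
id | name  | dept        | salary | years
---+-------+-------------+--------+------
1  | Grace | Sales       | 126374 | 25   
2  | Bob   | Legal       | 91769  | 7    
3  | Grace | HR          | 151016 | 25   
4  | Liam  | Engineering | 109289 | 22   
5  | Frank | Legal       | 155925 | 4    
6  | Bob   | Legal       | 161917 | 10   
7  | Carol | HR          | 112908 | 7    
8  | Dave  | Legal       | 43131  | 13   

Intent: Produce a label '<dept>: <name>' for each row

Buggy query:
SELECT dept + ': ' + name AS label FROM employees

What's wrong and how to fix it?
Bug: '+' is numeric addition; on text columns SQLite converts them to 0 instead of concatenating

Fix: Use the || operator for string concatenation

Corrected query:
SELECT dept || ': ' || name AS label FROM employees

Result:
label            
-----------------
Sales: Grace     
Legal: Bob       
HR: Grace        
Engineering: Liam
Legal: Frank     
Legal: Bob       
HR: Carol        
Legal: Dave      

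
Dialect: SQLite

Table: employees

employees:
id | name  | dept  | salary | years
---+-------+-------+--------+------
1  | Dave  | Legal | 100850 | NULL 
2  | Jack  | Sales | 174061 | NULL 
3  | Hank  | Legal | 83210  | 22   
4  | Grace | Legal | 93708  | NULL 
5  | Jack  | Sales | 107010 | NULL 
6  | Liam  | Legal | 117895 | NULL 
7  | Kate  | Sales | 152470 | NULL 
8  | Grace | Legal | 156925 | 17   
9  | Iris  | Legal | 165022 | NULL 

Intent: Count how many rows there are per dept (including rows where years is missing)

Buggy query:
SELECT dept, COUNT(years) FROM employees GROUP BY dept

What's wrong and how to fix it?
Bug: COUNT(column) counts non-NULL values only; rows with NULL years aren't counted

Fix: Use COUNT(*) to count all rows regardless of NULL

Corrected query:
SELECT dept, COUNT(*) FROM employees GROUP BY dept

Result:
dept  | COUNT(*)
------+---------
Legal | 6       
Sales | 3       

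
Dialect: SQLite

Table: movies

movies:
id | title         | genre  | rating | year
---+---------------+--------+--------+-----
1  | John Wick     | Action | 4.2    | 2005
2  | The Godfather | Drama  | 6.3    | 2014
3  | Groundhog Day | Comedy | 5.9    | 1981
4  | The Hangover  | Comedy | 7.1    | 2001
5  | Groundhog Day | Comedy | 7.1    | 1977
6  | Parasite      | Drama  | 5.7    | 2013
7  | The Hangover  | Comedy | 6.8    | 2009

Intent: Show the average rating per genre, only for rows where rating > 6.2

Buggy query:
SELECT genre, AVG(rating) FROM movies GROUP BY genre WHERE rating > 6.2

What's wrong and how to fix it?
Bug: Row-level WHERE must come before GROUP BY in the clause order

Fix: Place WHERE between FROM and GROUP BY

Corrected query:
SELECT genre, AVG(rating) FROM movies WHERE rating > 6.2 GROUP BY genre

Result:
genre  | AVG(rating)
-------+------------
Comedy | 7          
Drama  | 6.3        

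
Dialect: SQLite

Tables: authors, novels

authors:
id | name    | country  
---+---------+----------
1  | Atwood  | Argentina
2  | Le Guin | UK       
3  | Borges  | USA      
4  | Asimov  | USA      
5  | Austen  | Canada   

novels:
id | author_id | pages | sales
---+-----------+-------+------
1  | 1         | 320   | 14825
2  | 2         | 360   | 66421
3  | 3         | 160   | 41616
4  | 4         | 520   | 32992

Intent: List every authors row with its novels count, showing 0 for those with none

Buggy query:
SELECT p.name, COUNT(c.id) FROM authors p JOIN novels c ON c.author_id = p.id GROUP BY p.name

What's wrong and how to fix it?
Bug: INNER JOIN drops authors rows that have no matching novels rows

Fix: Use LEFT JOIN so parents without children still appear (COUNT(c.id) gives 0)

Corrected query:
SELECT p.name, COUNT(c.id) FROM authors p LEFT JOIN novels c ON c.author_id = p.id GROUP BY p.name

Result:
name    | COUNT(c.id)
--------+------------
Asimov  | 1          
Atwood  | 1          
Austen  | 0          
Borges  | 1          
Le Guin | 1          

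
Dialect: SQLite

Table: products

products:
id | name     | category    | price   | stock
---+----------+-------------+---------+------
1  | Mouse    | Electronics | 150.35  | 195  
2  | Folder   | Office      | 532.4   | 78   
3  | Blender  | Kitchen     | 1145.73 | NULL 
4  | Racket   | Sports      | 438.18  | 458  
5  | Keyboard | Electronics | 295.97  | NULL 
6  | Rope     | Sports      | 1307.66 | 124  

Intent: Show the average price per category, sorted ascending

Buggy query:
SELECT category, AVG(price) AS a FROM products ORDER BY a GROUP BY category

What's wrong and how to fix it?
Bug: GROUP BY must precede ORDER BY

Fix: Reorder: SELECT … FROM … GROUP BY … ORDER BY …

Corrected query:
SELECT category, AVG(price) AS a FROM products GROUP BY category ORDER BY a

Result:
category    | a      
------------+--------
Electronics | 223.16 
Office      | 532.4  
Sports      | 872.92 
Kitchen     | 1145.73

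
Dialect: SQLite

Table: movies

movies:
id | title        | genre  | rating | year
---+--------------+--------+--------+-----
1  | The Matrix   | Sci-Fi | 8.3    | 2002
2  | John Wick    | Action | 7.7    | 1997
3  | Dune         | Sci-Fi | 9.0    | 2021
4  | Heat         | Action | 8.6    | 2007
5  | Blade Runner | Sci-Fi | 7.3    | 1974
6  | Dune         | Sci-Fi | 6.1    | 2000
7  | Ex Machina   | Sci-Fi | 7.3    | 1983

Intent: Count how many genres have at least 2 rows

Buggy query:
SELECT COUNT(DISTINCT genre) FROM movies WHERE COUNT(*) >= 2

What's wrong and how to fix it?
Bug: WHERE filters individual rows, not groups, so a group-level COUNT is invalid there

Fix: Use a subquery that GROUPs and filters with HAVING, then count its rows

Corrected query:
SELECT COUNT(*) FROM (SELECT genre FROM movies GROUP BY genre HAVING COUNT(*) >= 2)

Result:
COUNT(*)
--------
2       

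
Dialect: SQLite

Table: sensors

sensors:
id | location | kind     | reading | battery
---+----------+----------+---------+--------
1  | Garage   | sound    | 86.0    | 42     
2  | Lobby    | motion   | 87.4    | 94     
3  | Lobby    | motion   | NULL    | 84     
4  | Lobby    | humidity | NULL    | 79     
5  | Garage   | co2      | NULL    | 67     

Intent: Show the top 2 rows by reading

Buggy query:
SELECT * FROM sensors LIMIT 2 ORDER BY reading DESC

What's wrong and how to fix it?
Bug: LIMIT must come after ORDER BY

Fix: Swap the clauses: ORDER BY first, then LIMIT

Corrected query:
SELECT * FROM sensors ORDER BY reading DESC LIMIT 2

Result:
id | location | kind   | reading | battery
---+----------+--------+---------+--------
2  | Lobby    | motion | 87.4    | 94     
1  | Garage   | sound  | 86      | 42     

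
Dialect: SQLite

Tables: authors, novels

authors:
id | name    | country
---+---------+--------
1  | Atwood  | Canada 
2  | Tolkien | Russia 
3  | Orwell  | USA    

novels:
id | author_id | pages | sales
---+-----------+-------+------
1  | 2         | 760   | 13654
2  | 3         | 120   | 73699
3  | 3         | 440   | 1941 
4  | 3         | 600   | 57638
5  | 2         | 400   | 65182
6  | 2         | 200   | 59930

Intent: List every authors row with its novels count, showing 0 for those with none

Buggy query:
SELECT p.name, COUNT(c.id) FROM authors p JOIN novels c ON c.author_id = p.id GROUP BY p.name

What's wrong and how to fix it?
Bug: INNER JOIN drops authors rows that have no matching novels rows

Fix: Use LEFT JOIN so parents without children still appear (COUNT(c.id) gives 0)

Corrected query:
SELECT p.name, COUNT(c.id) FROM authors p LEFT JOIN novels c ON c.author_id = p.id GROUP BY p.name

Result:
name    | COUNT(c.id)
--------+------------
Atwood  | 0          
Orwell  | 3          
Tolkien | 3          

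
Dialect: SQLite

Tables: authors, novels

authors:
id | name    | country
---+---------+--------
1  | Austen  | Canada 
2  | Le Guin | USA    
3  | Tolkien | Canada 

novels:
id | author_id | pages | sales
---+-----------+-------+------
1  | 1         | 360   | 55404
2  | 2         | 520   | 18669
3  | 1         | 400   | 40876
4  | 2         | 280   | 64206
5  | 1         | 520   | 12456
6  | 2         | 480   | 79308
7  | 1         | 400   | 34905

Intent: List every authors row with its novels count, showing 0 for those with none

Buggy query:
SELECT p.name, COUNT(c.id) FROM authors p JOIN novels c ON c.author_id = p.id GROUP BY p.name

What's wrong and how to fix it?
Bug: INNER JOIN drops authors rows that have no matching novels rows

Fix: Use LEFT JOIN so parents without children still appear (COUNT(c.id) gives 0)

Corrected query:
SELECT p.name, COUNT(c.id) FROM authors p LEFT JOIN novels c ON c.author_id = p.id GROUP BY p.name

Result:
name    | COUNT(c.id)
--------+------------
Austen  | 4          
Le Guin | 3          
Tolkien | 0          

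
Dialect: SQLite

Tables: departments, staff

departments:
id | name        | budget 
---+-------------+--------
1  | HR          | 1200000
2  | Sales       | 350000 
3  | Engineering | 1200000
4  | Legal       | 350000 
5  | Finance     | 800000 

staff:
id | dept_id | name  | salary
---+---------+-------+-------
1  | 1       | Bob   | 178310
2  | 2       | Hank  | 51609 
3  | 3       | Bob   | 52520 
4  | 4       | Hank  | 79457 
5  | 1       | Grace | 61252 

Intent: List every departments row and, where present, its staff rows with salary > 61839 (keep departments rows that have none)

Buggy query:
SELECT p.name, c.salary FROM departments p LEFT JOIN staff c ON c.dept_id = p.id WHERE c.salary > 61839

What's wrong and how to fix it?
Bug: Filtering c.salary in WHERE discards the NULL rows produced by LEFT JOIN, turning it into an inner join

Fix: Put 'c.salary > 61839' in the JOIN's ON clause instead of WHERE

Corrected query:
SELECT p.name, c.salary FROM departments p LEFT JOIN staff c ON c.dept_id = p.id AND c.salary > 61839

Result:
name        | salary
------------+-------
HR          | 178310
Sales       | NULL  
Engineering | NULL  
Legal       | 79457 
Finance     | NULL  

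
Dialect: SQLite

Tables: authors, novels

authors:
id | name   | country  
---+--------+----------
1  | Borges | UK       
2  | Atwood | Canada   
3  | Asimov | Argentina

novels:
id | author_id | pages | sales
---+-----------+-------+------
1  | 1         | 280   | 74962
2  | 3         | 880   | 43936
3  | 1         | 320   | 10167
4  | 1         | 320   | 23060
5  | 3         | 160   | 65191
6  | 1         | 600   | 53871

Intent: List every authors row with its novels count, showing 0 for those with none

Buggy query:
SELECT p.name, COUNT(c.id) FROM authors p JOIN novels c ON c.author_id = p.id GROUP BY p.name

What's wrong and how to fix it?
Bug: INNER JOIN drops authors rows that have no matching novels rows

Fix: Use LEFT JOIN so parents without children still appear (COUNT(c.id) gives 0)

Corrected query:
SELECT p.name, COUNT(c.id) FROM authors p LEFT JOIN novels c ON c.author_id = p.id GROUP BY p.name

Result:
name   | COUNT(c.id)
-------+------------
Asimov | 2          
Atwood | 0          
Borges | 4          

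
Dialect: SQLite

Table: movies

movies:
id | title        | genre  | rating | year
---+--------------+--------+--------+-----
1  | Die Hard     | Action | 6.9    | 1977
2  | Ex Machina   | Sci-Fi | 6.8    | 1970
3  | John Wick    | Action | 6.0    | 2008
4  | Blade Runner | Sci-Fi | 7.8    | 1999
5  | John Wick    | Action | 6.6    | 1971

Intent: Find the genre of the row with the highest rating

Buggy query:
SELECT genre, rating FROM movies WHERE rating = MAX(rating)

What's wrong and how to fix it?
Bug: WHERE is evaluated per row; an aggregate over the whole table isn't defined there

Fix: Wrap MAX in a scalar subquery so WHERE compares against a single value

Corrected query:
SELECT genre, rating FROM movies WHERE rating = (SELECT MAX(rating) FROM movies)

Result:
genre  | rating
-------+-------
Sci-Fi | 7.8   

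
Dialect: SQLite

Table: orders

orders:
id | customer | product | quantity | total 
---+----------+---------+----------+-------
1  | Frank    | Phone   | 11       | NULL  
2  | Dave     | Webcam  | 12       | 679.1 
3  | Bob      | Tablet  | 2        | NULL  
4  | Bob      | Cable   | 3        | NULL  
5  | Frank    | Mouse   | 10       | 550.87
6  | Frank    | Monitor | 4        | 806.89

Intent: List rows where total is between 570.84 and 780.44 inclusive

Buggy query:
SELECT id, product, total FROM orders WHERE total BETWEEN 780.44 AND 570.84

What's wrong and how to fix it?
Bug: The bounds are reversed; BETWEEN a AND b requires a <= b to match anything

Fix: Swap the bounds so the smaller value comes first

Corrected query:
SELECT id, product, total FROM orders WHERE total BETWEEN 570.84 AND 780.44

Result:
id | product | total
---+---------+------
2  | Webcam  | 679.1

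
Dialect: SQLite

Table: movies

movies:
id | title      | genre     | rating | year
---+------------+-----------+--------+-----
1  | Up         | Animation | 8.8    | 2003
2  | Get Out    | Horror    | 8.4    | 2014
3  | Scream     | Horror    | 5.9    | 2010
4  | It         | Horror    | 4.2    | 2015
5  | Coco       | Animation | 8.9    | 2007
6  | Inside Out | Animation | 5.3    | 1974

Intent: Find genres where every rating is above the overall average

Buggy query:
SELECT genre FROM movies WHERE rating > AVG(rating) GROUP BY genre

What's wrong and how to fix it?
Bug: WHERE evaluates per row before aggregation, so AVG() is unavailable

Fix: Use a subquery for AVG and a HAVING MIN(...) filter so the condition holds for every row in the group

Corrected query:
SELECT genre FROM movies GROUP BY genre HAVING MIN(rating) > (SELECT AVG(rating) FROM movies)

Result:
(no rows)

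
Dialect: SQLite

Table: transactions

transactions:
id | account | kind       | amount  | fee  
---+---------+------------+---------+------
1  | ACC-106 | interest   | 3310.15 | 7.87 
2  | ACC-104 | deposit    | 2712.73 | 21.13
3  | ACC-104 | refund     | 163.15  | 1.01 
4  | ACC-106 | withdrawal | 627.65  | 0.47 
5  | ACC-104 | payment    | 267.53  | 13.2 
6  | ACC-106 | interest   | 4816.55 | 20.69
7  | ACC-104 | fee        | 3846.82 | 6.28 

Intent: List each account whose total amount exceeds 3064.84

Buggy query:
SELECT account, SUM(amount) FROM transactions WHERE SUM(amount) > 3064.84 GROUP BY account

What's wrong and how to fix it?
Bug: Aggregate functions cannot appear in a WHERE clause

Fix: Use HAVING (which filters groups after aggregation) instead of WHERE

Corrected query:
SELECT account, SUM(amount) FROM transactions GROUP BY account HAVING SUM(amount) > 3064.84

Result:
account | SUM(amount)
--------+------------
ACC-104 | 6990.23    
ACC-106 | 8754.35    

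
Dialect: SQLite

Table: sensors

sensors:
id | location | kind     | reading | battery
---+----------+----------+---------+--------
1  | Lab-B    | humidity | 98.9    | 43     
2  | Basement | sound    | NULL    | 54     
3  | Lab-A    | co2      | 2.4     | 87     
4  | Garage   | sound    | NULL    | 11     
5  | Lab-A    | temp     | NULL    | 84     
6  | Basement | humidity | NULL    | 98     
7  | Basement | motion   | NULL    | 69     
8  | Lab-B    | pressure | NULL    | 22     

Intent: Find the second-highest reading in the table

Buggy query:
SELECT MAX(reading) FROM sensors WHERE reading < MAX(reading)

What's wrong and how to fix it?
Bug: The inner MAX is an aggregate inside WHERE, which is not allowed

Fix: Put the inner MAX in a scalar subquery

Corrected query:
SELECT MAX(reading) FROM sensors WHERE reading < (SELECT MAX(reading) FROM sensors)

Result:
MAX(reading)
------------
2.4         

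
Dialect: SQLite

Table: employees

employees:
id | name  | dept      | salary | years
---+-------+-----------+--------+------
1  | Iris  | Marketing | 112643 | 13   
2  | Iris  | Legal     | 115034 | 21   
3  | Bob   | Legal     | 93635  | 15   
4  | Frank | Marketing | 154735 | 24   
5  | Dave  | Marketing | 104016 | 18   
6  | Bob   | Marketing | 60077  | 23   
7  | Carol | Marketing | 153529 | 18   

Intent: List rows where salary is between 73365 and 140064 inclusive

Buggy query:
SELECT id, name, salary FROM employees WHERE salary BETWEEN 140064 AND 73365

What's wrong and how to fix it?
Bug: The bounds are reversed; BETWEEN a AND b requires a <= b to match anything

Fix: Swap the bounds so the smaller value comes first

Corrected query:
SELECT id, name, salary FROM employees WHERE salary BETWEEN 73365 AND 140064

Result:
id | name | salary
---+------+-------
1  | Iris | 112643
2  | Iris | 115034
3  | Bob  | 93635 
5  | Dave | 104016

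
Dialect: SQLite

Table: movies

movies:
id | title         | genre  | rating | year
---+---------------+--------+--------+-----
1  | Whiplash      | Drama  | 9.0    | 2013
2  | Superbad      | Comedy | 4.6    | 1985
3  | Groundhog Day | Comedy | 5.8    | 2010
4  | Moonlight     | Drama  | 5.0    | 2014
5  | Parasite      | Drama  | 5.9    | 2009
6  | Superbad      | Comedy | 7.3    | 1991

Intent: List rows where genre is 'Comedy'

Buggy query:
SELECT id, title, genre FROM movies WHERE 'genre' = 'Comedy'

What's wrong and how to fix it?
Bug: 'genre' in single quotes is a string literal, not the column; the comparison is literal-vs-literal and never true

Fix: Remove the quotes around the column name (or use double quotes for an identifier)

Corrected query:
SELECT id, title, genre FROM movies WHERE genre = 'Comedy'

Result:
id | title         | genre 
---+---------------+-------
2  | Superbad      | Comedy
3  | Groundhog Day | Comedy
6  | Superbad      | Comedy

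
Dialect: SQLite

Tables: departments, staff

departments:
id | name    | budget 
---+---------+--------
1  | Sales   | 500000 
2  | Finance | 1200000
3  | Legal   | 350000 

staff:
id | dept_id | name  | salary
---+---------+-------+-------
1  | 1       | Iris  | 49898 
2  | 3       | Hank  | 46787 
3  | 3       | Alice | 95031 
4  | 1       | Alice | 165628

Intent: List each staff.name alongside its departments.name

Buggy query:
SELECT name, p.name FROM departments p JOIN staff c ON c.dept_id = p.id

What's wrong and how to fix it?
Bug: Both tables have a 'name' column; the unqualified reference is ambiguous

Fix: Qualify the column with its table alias (c.name)

Corrected query:
SELECT c.name, p.name FROM departments p JOIN staff c ON c.dept_id = p.id

Result:
name  | name 
------+------
Iris  | Sales
Hank  | Legal
Alice | Legal
Alice | Sales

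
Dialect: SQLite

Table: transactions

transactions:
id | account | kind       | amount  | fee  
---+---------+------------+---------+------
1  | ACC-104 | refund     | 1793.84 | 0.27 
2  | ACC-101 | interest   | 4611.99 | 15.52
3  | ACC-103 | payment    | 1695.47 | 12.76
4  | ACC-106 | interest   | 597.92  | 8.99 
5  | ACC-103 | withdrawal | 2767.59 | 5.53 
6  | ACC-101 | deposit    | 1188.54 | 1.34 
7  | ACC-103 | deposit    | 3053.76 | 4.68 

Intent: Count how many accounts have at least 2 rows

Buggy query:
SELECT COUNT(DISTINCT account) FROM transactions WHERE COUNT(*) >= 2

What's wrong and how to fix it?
Bug: COUNT(*) cannot appear in WHERE; the per-group count doesn't exist yet

Fix: Use a subquery that GROUPs and filters with HAVING, then count its rows

Corrected query:
SELECT COUNT(*) FROM (SELECT account FROM transactions GROUP BY account HAVING COUNT(*) >= 2)

Result:
COUNT(*)
--------
2       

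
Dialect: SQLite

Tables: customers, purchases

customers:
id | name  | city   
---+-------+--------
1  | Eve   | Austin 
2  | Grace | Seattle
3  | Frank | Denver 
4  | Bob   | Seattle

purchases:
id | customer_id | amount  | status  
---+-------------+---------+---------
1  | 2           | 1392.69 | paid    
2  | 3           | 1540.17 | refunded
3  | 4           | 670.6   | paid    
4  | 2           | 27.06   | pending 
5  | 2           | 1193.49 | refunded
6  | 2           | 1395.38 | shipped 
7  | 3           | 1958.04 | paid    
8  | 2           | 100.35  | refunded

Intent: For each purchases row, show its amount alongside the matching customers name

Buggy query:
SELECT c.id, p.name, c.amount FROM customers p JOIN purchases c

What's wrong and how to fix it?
Bug: Missing join condition: each purchases row is matched to all customers rows instead of just its own

Fix: Specify the join condition linking the foreign key to the parent id

Corrected query:
SELECT c.id, p.name, c.amount FROM customers p JOIN purchases c ON c.customer_id = p.id

Result:
id | name  | amount 
---+-------+--------
1  | Grace | 1392.69
2  | Frank | 1540.17
3  | Bob   | 670.6  
4  | Grace | 27.06  
5  | Grace | 1193.49
6  | Grace | 1395.38
7  | Frank | 1958.04
8  | Grace | 100.35 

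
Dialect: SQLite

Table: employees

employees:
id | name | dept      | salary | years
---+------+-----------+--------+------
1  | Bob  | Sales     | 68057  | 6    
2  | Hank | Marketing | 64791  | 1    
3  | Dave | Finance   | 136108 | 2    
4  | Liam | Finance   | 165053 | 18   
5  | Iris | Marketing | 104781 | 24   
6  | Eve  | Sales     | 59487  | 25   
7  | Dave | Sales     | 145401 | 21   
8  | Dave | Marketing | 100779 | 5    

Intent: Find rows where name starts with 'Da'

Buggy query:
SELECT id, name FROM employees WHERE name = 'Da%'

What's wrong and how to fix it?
Bug: '=' compares the literal string including the % character; pattern matching needs LIKE

Fix: Replace '=' with LIKE so 'Da%' is treated as a pattern

Corrected query:
SELECT id, name FROM employees WHERE name LIKE 'Da%'

Result:
id | name
---+-----
3  | Dave
7  | Dave
8  | Dave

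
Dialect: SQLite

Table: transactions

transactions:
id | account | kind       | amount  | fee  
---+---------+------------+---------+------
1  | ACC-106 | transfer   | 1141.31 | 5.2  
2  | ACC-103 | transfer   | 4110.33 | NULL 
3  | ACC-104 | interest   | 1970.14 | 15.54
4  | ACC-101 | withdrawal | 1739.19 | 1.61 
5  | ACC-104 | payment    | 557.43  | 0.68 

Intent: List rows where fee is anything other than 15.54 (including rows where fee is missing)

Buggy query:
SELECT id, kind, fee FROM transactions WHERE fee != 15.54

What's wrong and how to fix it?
Bug: Inequality against NULL is unknown, not true; rows with NULL are dropped

Fix: Add an explicit OR fee IS NULL to include the missing-value rows

Corrected query:
SELECT id, kind, fee FROM transactions WHERE fee != 15.54 OR fee IS NULL

Result:
id | kind       | fee 
---+------------+-----
1  | transfer   | 5.2 
2  | transfer   | NULL
4  | withdrawal | 1.61
5  | payment    | 0.68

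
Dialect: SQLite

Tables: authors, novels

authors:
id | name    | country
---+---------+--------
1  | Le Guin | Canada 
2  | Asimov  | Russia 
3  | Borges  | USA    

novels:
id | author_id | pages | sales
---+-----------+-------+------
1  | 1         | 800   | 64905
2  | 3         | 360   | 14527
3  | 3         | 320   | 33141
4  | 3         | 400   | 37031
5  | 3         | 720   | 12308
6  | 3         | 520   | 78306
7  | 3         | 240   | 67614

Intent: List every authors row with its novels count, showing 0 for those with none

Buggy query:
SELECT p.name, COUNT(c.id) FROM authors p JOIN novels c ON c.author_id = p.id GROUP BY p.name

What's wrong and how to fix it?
Bug: An inner join excludes parents with zero children

Fix: Switch to LEFT JOIN to retain unmatched parent rows

Corrected query:
SELECT p.name, COUNT(c.id) FROM authors p LEFT JOIN novels c ON c.author_id = p.id GROUP BY p.name

Result:
name    | COUNT(c.id)
--------+------------
Asimov  | 0          
Borges  | 6          
Le Guin | 1          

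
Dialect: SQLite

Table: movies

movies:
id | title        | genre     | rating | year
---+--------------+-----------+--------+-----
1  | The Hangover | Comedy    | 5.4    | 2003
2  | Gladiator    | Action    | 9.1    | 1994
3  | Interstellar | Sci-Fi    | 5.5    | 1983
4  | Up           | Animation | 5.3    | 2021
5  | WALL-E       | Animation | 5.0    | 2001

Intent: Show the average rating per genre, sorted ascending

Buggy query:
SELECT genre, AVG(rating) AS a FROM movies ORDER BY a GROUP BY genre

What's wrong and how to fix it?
Bug: GROUP BY must precede ORDER BY

Fix: Move ORDER BY to the end, after GROUP BY

Corrected query:
SELECT genre, AVG(rating) AS a FROM movies GROUP BY genre ORDER BY a

Result:
genre     | a   
----------+-----
Animation | 5.15
Comedy    | 5.4 
Sci-Fi    | 5.5 
Action    | 9.1 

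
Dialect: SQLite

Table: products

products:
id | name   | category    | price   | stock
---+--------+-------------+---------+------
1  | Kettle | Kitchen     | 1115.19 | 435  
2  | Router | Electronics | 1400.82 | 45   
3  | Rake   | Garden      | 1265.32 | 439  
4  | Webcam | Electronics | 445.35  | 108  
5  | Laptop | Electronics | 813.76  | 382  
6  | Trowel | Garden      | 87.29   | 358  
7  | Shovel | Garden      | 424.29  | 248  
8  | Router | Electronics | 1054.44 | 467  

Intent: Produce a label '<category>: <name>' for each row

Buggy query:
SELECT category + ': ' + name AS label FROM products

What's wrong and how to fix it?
Bug: SQLite uses || for string concatenation; + coerces text to numbers (yielding 0)

Fix: Replace + with || to concatenate text

Corrected query:
SELECT category || ': ' || name AS label FROM products

Result:
label              
-------------------
Kitchen: Kettle    
Electronics: Router
Garden: Rake       
Electronics: Webcam
Electronics: Laptop
Garden: Trowel     
Garden: Shovel     
Electronics: Router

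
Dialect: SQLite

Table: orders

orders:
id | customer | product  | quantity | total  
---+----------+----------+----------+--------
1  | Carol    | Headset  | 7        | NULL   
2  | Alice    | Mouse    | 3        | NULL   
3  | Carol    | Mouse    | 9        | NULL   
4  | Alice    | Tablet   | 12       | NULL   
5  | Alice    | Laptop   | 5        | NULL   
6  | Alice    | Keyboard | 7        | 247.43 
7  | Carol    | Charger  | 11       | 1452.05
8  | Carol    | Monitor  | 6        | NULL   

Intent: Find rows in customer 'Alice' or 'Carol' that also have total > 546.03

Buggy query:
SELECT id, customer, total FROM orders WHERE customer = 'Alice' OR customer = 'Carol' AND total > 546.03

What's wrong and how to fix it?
Bug: Without parentheses, AND is evaluated before OR, so the total filter only applies to the 'Carol' branch

Fix: Add parentheses around the OR so the AND applies to both alternatives

Corrected query:
SELECT id, customer, total FROM orders WHERE (customer = 'Alice' OR customer = 'Carol') AND total > 546.03

Result:
id | customer | total  
---+----------+--------
7  | Carol    | 1452.05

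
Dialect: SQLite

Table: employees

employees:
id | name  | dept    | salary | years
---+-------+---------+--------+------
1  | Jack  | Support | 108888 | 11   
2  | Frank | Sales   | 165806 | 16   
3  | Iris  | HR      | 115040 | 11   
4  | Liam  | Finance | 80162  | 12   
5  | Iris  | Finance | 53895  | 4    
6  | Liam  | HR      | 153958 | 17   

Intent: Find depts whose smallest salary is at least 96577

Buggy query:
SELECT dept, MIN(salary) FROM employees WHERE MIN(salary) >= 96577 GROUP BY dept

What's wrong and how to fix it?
Bug: Aggregates like MIN are computed per group after WHERE runs

Fix: Replace WHERE with HAVING after the GROUP BY

Corrected query:
SELECT dept, MIN(salary) FROM employees GROUP BY dept HAVING MIN(salary) >= 96577

Result:
dept    | MIN(salary)
--------+------------
HR      | 115040     
Sales   | 165806     
Support | 108888     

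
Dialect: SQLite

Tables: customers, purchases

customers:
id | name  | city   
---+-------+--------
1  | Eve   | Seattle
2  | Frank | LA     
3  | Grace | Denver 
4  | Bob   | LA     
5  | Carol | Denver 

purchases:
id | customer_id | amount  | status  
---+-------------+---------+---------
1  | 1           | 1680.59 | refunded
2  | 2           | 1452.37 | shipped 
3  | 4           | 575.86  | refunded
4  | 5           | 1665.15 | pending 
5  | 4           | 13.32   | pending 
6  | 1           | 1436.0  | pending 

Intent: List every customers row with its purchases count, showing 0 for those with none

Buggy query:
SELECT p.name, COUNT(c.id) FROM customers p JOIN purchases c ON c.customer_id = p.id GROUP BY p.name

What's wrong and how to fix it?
Bug: An inner join excludes parents with zero children

Fix: Use LEFT JOIN so parents without children still appear (COUNT(c.id) gives 0)

Corrected query:
SELECT p.name, COUNT(c.id) FROM customers p LEFT JOIN purchases c ON c.customer_id = p.id GROUP BY p.name

Result:
name  | COUNT(c.id)
------+------------
Bob   | 2          
Carol | 1          
Eve   | 2          
Frank | 1          
Grace | 0          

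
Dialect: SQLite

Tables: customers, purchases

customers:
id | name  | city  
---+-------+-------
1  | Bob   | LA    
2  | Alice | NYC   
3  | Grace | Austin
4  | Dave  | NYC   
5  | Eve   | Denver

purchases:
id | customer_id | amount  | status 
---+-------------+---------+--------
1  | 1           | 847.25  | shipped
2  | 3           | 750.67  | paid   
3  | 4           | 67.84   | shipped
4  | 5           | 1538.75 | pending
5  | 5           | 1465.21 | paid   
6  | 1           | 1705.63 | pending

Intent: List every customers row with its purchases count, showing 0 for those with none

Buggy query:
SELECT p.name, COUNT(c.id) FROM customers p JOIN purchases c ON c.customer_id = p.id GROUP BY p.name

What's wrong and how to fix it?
Bug: An inner join excludes parents with zero children

Fix: Switch to LEFT JOIN to retain unmatched parent rows

Corrected query:
SELECT p.name, COUNT(c.id) FROM customers p LEFT JOIN purchases c ON c.customer_id = p.id GROUP BY p.name

Result:
name  | COUNT(c.id)
------+------------
Alice | 0          
Bob   | 2          
Dave  | 1          
Eve   | 2          
Grace | 1          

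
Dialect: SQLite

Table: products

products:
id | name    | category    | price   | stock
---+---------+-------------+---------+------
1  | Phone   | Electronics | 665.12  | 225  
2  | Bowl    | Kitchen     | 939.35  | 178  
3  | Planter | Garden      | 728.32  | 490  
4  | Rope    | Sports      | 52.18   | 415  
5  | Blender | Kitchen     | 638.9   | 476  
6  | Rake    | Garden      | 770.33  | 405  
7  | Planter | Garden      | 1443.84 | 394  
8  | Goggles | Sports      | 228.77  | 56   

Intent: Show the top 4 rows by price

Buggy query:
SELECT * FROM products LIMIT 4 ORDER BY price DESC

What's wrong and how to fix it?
Bug: ORDER BY cannot follow LIMIT; LIMIT is the final clause

Fix: Swap the clauses: ORDER BY first, then LIMIT

Corrected query:
SELECT * FROM products ORDER BY price DESC LIMIT 4

Result:
id | name    | category | price   | stock
---+---------+----------+---------+------
7  | Planter | Garden   | 1443.84 | 394  
2  | Bowl    | Kitchen  | 939.35  | 178  
6  | Rake    | Garden   | 770.33  | 405  
3  | Planter | Garden   | 728.32  | 490  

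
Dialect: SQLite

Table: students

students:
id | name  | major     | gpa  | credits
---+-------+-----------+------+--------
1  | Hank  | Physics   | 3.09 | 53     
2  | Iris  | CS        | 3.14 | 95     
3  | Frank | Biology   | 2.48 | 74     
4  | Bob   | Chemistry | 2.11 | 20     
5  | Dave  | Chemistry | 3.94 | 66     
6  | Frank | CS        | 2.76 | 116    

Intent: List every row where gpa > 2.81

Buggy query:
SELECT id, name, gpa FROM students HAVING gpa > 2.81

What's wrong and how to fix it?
Bug: This is a non-aggregate query (no GROUP BY, no aggregates), so in SQLite the HAVING clause is invalid here; a row-level condition belongs in WHERE

Fix: Use WHERE for row-level filtering

Corrected query:
SELECT id, name, gpa FROM students WHERE gpa > 2.81

Result:
id | name | gpa 
---+------+-----
1  | Hank | 3.09
2  | Iris | 3.14
5  | Dave | 3.94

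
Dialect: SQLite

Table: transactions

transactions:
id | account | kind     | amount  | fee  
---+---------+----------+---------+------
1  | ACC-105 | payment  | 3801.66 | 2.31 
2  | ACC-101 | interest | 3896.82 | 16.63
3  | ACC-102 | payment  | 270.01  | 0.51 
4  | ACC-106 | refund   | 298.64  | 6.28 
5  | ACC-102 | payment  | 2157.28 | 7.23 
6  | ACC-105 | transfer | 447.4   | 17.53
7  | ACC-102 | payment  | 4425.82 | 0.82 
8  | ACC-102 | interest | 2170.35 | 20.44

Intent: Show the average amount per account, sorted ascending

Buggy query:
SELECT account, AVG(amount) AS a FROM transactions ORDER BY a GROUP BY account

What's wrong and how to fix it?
Bug: ORDER BY appears before GROUP BY; SQL clause order requires GROUP BY first

Fix: Move ORDER BY to the end, after GROUP BY

Corrected query:
SELECT account, AVG(amount) AS a FROM transactions GROUP BY account ORDER BY a

Result:
account | a       
--------+---------
ACC-106 | 298.64  
ACC-105 | 2124.53 
ACC-102 | 2255.865
ACC-101 | 3896.82 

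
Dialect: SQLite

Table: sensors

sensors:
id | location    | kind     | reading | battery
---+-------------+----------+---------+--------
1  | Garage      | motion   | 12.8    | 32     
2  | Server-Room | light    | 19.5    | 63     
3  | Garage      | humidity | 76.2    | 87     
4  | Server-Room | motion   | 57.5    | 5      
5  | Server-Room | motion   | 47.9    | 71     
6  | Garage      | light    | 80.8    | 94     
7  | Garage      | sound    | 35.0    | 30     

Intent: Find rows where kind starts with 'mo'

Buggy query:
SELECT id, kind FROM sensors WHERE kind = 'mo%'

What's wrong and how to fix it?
Bug: '=' compares the literal string including the % character; pattern matching needs LIKE

Fix: Replace '=' with LIKE so 'mo%' is treated as a pattern

Corrected query:
SELECT id, kind FROM sensors WHERE kind LIKE 'mo%'

Result:
id | kind  
---+-------
1  | motion
4  | motion
5  | motion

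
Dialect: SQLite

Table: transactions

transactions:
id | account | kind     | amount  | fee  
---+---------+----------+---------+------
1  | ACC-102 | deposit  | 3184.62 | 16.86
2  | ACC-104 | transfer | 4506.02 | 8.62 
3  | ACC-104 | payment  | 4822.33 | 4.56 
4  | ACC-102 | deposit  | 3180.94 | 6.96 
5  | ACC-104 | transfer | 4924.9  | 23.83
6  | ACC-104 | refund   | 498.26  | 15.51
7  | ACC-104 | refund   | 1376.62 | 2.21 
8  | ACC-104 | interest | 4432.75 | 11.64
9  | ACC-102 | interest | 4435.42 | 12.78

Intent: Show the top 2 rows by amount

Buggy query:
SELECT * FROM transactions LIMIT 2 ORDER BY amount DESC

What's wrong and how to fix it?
Bug: ORDER BY cannot follow LIMIT; LIMIT is the final clause

Fix: Sort with ORDER BY, then apply LIMIT

Corrected query:
SELECT * FROM transactions ORDER BY amount DESC LIMIT 2

Result:
id | account | kind     | amount  | fee  
---+---------+----------+---------+------
5  | ACC-104 | transfer | 4924.9  | 23.83
3  | ACC-104 | payment  | 4822.33 | 4.56 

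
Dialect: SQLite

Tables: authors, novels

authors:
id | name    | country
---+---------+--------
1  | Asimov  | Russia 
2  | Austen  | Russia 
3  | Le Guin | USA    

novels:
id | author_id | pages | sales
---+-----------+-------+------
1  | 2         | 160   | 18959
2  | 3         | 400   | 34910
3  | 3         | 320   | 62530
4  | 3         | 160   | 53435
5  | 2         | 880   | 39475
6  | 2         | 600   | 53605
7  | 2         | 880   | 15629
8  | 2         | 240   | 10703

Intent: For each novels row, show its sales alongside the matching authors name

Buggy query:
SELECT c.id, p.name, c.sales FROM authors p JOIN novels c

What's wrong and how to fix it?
Bug: JOIN with no ON clause produces a cartesian product; every novels row pairs with every authors row

Fix: Add ON c.author_id = p.id to the JOIN

Corrected query:
SELECT c.id, p.name, c.sales FROM authors p JOIN novels c ON c.author_id = p.id

Result:
id | name    | sales
---+---------+------
1  | Austen  | 18959
2  | Le Guin | 34910
3  | Le Guin | 62530
4  | Le Guin | 53435
5  | Austen  | 39475
6  | Austen  | 53605
7  | Austen  | 15629
8  | Austen  | 10703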